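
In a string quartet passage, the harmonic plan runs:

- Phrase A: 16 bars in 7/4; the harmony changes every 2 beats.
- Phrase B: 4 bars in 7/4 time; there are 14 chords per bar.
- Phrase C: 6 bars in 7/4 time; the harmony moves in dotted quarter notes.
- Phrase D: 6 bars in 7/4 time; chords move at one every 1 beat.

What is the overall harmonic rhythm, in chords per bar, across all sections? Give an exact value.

A: 16 × 7 = 112 beats ÷ 2 = 56 chords.
B: 4 × 7 = 28 beats ÷ 0.5 = 56 chords.
C: 6 × 7 = 42 beats ÷ 1.5 = 28 chords.
D: 6 × 7 = 42 beats ÷ 1 = 42 chords.
Overall: 182 chords over 32 bars → 182/32 = 91/16 chords per bar.

91/16 chords per bar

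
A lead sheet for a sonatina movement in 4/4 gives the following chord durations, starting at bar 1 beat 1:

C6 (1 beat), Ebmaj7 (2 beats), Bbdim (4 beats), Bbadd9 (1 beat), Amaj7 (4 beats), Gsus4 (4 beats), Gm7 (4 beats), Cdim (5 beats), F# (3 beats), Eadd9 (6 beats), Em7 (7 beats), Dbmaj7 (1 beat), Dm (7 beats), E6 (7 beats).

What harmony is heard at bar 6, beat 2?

Cdim

Beat 2 of bar 6 is beat (6−1)×4 + 2 = 22 overall.
Running totals: C6 ends at 1, Ebmaj7 ends at 3, Bbdim ends at 7, Bbadd9 ends at 8, Amaj7 ends at 12, Gsus4 ends at 16, Gm7 ends at 20, Cdim ends at 25.
Beat 22 falls within Cdim.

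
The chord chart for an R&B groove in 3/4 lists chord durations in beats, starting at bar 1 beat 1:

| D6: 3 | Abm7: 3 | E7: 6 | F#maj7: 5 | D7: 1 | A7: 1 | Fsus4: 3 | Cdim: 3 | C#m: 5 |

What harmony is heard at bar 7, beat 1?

A7

Beat 1 of bar 7 is beat (7−1)×3 + 1 = 19 overall.
Running totals: D6 ends at 3, Abm7 ends at 6, E7 ends at 12, F#maj7 ends at 17, D7 ends at 18, A7 ends at 19.
Beat 19 falls within A7.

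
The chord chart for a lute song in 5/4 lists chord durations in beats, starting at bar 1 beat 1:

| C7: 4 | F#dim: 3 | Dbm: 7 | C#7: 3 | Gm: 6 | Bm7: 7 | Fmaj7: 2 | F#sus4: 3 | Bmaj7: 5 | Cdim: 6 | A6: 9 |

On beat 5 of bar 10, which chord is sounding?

A6

Beat 5 of bar 10 is beat (10−1)×5 + 5 = 50 overall.
Running totals: C7 ends at 4, F#dim ends at 7, Dbm ends at 14, C#7 ends at 17, Gm ends at 23, Bm7 ends at 30, Fmaj7 ends at 32, F#sus4 ends at 35, Bmaj7 ends at 40, Cdim ends at 46, A6 ends at 55.
Beat 50 falls within A6.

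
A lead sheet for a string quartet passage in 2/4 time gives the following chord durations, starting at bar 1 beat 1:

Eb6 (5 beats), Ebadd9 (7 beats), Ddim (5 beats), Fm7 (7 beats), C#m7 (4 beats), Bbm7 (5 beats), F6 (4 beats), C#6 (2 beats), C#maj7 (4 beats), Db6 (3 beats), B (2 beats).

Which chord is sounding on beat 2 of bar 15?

Bbm7

Beat 2 of bar 15 is beat (15−1)×2 + 2 = 30 overall.
Running totals: Eb6 ends at 5, Ebadd9 ends at 12, Ddim ends at 17, Fm7 ends at 24, C#m7 ends at 28, Bbm7 ends at 33.
Beat 30 falls within Bbm7.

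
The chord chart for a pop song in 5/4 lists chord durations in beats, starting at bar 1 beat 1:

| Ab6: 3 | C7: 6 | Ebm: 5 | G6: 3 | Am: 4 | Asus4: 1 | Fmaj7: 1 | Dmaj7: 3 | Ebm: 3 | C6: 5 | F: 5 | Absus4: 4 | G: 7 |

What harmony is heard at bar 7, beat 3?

C6

Beat 3 of bar 7 is beat (7−1)×5 + 3 = 33 overall.
Running totals: Ab6 ends at 3, C7 ends at 9, Ebm ends at 14, G6 ends at 17, Am ends at 21, Asus4 ends at 22, Fmaj7 ends at 23, Dmaj7 ends at 26, Ebm ends at 29, C6 ends at 34.
Beat 33 falls within C6.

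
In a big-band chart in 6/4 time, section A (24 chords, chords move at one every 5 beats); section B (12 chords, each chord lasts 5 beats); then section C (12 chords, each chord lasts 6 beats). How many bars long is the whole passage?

A: 24 × 5 = 120 beats = 20 bars.
B: 12 × 5 = 60 beats = 10 bars.
C: 12 × 6 = 72 beats = 12 bars.
Total: 20 + 10 + 12 = 42 bars.

42 bars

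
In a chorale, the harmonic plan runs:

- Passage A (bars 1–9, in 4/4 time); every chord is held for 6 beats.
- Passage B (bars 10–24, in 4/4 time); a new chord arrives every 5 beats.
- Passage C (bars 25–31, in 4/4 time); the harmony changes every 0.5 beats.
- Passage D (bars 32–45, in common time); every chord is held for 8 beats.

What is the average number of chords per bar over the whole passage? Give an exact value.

1.8 chords per bar

A: 9 × 4 = 36 beats ÷ 6 = 6 chords.
B: 15 × 4 = 60 beats ÷ 5 = 12 chords.
C: 7 × 4 = 28 beats ÷ 0.5 = 56 chords.
D: 14 × 4 = 56 beats ÷ 8 = 7 chords.
Overall: 81 chords over 45 bars → 81/45 = 1.8 chords per bar.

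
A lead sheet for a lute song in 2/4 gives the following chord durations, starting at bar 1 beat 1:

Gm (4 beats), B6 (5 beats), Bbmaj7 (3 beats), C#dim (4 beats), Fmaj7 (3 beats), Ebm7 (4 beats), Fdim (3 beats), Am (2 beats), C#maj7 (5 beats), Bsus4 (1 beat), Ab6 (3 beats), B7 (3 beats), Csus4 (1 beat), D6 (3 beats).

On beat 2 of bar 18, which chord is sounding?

Ab6

Beat 2 of bar 18 is beat (18−1)×2 + 2 = 36 overall.
Running totals: Gm ends at 4, B6 ends at 9, Bbmaj7 ends at 12, C#dim ends at 16, Fmaj7 ends at 19, Ebm7 ends at 23, Fdim ends at 26, Am ends at 28, C#maj7 ends at 33, Bsus4 ends at 34, Ab6 ends at 37.
Beat 36 falls within Ab6.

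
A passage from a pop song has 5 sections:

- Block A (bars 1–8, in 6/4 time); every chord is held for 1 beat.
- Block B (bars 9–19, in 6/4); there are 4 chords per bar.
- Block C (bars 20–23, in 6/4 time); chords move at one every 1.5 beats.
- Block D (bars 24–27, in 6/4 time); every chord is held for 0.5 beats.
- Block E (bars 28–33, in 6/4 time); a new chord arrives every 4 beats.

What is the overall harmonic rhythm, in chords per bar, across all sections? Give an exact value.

A: 8 bars of 6 beats is 48 beats; at 1 beat each that's 48 chords.
B: 11 bars of 6 beats is 66 beats; at 1.5 beats each that's 44 chords.
C: 4 bars of 6 beats is 24 beats; at 1.5 beats each that's 16 chords.
D: 4 bars of 6 beats is 24 beats; at 0.5 beats each that's 48 chords.
E: 6 bars of 6 beats is 36 beats; at 4 beats each that's 9 chords.
Overall: 165 chords over 33 bars → 165/33 = 5 chords per bar.

5 chords per bar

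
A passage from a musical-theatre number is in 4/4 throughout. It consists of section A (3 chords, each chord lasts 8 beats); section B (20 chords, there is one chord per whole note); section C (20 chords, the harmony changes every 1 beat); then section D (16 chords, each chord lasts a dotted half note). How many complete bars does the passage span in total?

A: 3 × 8 = 24 beats = 6 bars.
B: 20 × 4 = 80 beats = 20 bars.
C: 20 × 1 = 20 beats = 5 bars.
D: 16 × 3 = 48 beats = 12 bars.
Total: 6 + 20 + 5 + 12 = 43 bars.

43 bars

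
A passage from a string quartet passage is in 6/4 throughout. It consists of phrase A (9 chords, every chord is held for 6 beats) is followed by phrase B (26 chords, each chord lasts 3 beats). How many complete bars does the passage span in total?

A: 9 × 6 = 54 beats = 9 bars.
B: 26 × 3 = 78 beats = 13 bars.
Total: 9 + 13 = 22 bars.

22 bars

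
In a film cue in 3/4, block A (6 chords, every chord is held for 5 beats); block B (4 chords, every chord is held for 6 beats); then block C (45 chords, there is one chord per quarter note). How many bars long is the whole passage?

A: 6 × 5 = 30 beats = 10 bars.
B: 4 × 6 = 24 beats = 8 bars.
C: 45 × 1 = 45 beats = 15 bars.
Total: 10 + 8 + 15 = 33 bars.

33 bars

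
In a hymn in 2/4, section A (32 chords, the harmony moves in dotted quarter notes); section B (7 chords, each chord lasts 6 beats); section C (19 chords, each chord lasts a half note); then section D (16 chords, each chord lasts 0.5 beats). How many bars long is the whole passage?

A: 32 × 1.5 = 48 beats = 24 bars.
B: 7 × 6 = 42 beats = 21 bars.
C: 19 × 2 = 38 beats = 19 bars.
D: 16 × 0.5 = 8 beats = 4 bars.
Total: 24 + 21 + 19 + 4 = 68 bars.

68 bars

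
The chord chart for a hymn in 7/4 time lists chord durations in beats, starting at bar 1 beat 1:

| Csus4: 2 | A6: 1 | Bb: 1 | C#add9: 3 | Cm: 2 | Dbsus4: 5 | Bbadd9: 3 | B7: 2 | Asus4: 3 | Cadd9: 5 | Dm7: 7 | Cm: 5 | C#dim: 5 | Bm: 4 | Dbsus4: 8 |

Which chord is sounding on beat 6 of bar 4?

Beat 6 of bar 4 is beat (4−1)×7 + 6 = 27 overall.
Running totals: Csus4 ends at 2, A6 ends at 3, Bb ends at 4, C#add9 ends at 7, Cm ends at 9, Dbsus4 ends at 14, Bbadd9 ends at 17, B7 ends at 19, Asus4 ends at 22, Cadd9 ends at 27.
Beat 27 falls within Cadd9.

Cadd9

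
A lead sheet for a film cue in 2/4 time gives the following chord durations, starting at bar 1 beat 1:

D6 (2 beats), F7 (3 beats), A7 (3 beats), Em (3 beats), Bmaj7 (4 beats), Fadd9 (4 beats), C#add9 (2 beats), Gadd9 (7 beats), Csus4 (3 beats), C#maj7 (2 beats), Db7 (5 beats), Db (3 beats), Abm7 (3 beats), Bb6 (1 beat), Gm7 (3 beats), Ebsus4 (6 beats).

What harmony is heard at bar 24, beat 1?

Gm7

Beat 1 of bar 24 is beat (24−1)×2 + 1 = 47 overall.
Running totals: D6 ends at 2, F7 ends at 5, A7 ends at 8, Em ends at 11, Bmaj7 ends at 15, Fadd9 ends at 19, C#add9 ends at 21, Gadd9 ends at 28, Csus4 ends at 31, C#maj7 ends at 33, Db7 ends at 38, Db ends at 41, Abm7 ends at 44, Bb6 ends at 45, Gm7 ends at 48.
Beat 47 falls within Gm7.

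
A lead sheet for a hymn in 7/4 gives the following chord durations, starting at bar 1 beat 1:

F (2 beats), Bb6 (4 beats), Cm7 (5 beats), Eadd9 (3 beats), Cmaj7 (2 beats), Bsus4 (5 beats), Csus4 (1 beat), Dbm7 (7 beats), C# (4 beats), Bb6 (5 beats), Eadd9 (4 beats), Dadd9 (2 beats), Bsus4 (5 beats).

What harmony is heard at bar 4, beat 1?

Csus4

Beat 1 of bar 4 is beat (4−1)×7 + 1 = 22 overall.
Running totals: F ends at 2, Bb6 ends at 6, Cm7 ends at 11, Eadd9 ends at 14, Cmaj7 ends at 16, Bsus4 ends at 21, Csus4 ends at 22.
Beat 22 falls within Csus4.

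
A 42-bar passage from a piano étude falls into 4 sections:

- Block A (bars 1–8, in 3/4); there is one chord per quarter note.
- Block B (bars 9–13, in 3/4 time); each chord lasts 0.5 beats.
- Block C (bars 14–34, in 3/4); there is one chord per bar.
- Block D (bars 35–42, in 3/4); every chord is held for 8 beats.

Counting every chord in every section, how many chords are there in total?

78 chords

A: 8·3 = 24 beats, 24/1 = 24 chords.
B: 5·3 = 15 beats, 15/0.5 = 30 chords.
C: 21·3 = 63 beats, 63/3 = 21 chords.
D: 8·3 = 24 beats, 24/8 = 3 chords.
Total: 24 + 30 + 21 + 3 = 78.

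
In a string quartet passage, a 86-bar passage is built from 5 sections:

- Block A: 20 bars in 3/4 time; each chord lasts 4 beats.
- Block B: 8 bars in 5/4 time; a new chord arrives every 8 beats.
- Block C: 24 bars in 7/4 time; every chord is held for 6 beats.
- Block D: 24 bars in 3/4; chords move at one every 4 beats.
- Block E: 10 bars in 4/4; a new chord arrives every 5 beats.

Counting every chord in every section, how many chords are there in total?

74 chords

A: 20·3 = 60 beats, 60/4 = 15 chords.
B: 8·5 = 40 beats, 40/8 = 5 chords.
C: 24·7 = 168 beats, 168/6 = 28 chords.
D: 24·3 = 72 beats, 72/4 = 18 chords.
E: 10·4 = 40 beats, 40/5 = 8 chords.
Total: 15 + 5 + 28 + 18 + 8 = 74.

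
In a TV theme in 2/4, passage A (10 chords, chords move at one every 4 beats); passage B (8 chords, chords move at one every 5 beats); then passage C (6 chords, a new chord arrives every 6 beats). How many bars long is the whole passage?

58 bars

A: 10 × 4 = 40 beats = 20 bars.
B: 8 × 5 = 40 beats = 20 bars.
C: 6 × 6 = 36 beats = 18 bars.
Total: 20 + 20 + 18 = 58 bars.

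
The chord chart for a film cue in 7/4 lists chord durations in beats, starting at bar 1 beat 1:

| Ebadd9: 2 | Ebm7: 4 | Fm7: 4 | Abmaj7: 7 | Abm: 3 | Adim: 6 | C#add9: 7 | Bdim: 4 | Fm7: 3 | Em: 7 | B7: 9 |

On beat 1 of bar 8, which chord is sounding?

Beat 1 of bar 8 is beat (8−1)×7 + 1 = 50 overall.
Running totals: Ebadd9 ends at 2, Ebm7 ends at 6, Fm7 ends at 10, Abmaj7 ends at 17, Abm ends at 20, Adim ends at 26, C#add9 ends at 33, Bdim ends at 37, Fm7 ends at 40, Em ends at 47, B7 ends at 56.
Beat 50 falls within B7.

B7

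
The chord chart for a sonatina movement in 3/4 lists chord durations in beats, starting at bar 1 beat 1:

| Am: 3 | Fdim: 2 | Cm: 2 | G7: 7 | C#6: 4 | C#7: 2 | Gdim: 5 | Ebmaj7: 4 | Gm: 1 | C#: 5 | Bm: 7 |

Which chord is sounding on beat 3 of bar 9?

Ebmaj7

Beat 3 of bar 9 is beat (9−1)×3 + 3 = 27 overall.
Running totals: Am ends at 3, Fdim ends at 5, Cm ends at 7, G7 ends at 14, C#6 ends at 18, C#7 ends at 20, Gdim ends at 25, Ebmaj7 ends at 29.
Beat 27 falls within Ebmaj7.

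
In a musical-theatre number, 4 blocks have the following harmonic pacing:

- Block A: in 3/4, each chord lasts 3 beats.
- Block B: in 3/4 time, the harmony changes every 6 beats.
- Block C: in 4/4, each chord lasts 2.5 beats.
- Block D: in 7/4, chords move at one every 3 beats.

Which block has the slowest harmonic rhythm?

Block B

A: 3 beats/bar ÷ 3 beats/chord = 1 chord/bar.
B: 3 beats/bar ÷ 6 beats/chord = 0.5 chords/bar.
C: 4 beats/bar ÷ 2.5 beats/chord = 1.6 chords/bar.
D: 7 beats/bar ÷ 3 beats/chord = 7/3 chords/bar.
Slowest is B at 0.5 chords/bar.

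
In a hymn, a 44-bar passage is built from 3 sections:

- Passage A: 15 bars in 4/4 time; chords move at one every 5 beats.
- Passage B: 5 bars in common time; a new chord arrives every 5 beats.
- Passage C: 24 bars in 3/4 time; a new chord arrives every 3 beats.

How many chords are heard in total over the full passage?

40 chords

A: 15·4 = 60 beats, 60/5 = 12 chords.
B: 5·4 = 20 beats, 20/5 = 4 chords.
C: 24·3 = 72 beats, 72/3 = 24 chords.
Total: 12 + 4 + 24 = 40.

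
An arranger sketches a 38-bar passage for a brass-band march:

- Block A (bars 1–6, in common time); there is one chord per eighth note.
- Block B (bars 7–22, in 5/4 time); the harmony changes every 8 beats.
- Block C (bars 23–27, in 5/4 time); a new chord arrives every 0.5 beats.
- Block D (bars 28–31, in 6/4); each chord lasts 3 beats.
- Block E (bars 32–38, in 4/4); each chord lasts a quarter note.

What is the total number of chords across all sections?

A has 24 beats and chords last 0.5 each, so 48 chords.
B has 80 beats and chords last 8 each, so 10 chords.
C has 25 beats and chords last 0.5 each, so 50 chords.
D has 24 beats and chords last 3 each, so 8 chords.
E has 28 beats and chords last 1 each, so 28 chords.
Total: 48 + 10 + 50 + 8 + 28 = 144.

144 chords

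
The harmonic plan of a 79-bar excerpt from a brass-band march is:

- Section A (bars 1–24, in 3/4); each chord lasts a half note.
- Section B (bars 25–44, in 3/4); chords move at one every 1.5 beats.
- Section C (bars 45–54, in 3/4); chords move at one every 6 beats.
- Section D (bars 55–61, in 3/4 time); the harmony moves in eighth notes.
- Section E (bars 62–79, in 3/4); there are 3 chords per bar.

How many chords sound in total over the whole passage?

177 chords

A: 24·3 = 72 beats, 72/2 = 36 chords.
B: 20·3 = 60 beats, 60/1.5 = 40 chords.
C: 10·3 = 30 beats, 30/6 = 5 chords.
D: 7·3 = 21 beats, 21/0.5 = 42 chords.
E: 18·3 = 54 beats, 54/1 = 54 chords.
Total: 36 + 40 + 5 + 42 + 54 = 177.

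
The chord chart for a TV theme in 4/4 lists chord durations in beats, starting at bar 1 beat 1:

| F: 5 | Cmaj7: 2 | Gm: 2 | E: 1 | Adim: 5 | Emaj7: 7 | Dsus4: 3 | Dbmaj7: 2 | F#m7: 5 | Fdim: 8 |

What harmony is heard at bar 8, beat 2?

F#m7

Beat 2 of bar 8 is beat (8−1)×4 + 2 = 30 overall.
Running totals: F ends at 5, Cmaj7 ends at 7, Gm ends at 9, E ends at 10, Adim ends at 15, Emaj7 ends at 22, Dsus4 ends at 25, Dbmaj7 ends at 27, F#m7 ends at 32.
Beat 30 falls within F#m7.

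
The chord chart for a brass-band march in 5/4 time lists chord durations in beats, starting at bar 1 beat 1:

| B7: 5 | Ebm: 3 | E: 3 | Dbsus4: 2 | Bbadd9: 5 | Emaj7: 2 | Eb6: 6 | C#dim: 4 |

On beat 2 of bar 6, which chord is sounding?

C#dim

Beat 2 of bar 6 is beat (6−1)×5 + 2 = 27 overall.
Running totals: B7 ends at 5, Ebm ends at 8, E ends at 11, Dbsus4 ends at 13, Bbadd9 ends at 18, Emaj7 ends at 20, Eb6 ends at 26, C#dim ends at 30.
Beat 27 falls within C#dim.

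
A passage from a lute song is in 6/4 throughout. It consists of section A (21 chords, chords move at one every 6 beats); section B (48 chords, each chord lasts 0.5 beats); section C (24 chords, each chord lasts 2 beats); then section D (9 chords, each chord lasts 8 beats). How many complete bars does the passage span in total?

A: 21 × 6 = 126 beats = 21 bars.
B: 48 × 0.5 = 24 beats = 4 bars.
C: 24 × 2 = 48 beats = 8 bars.
D: 9 × 8 = 72 beats = 12 bars.
Total: 21 + 4 + 8 + 12 = 45 bars.

45 bars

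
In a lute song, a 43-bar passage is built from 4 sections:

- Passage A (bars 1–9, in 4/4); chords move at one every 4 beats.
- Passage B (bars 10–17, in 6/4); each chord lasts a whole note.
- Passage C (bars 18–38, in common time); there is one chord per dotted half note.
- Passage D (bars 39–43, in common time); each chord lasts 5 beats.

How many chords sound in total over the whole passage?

A: 9·4 = 36 beats, 36/4 = 9 chords.
B: 8·6 = 48 beats, 48/4 = 12 chords.
C: 21·4 = 84 beats, 84/3 = 28 chords.
D: 5·4 = 20 beats, 20/5 = 4 chords.
Total: 9 + 12 + 28 + 4 = 53.

53 chords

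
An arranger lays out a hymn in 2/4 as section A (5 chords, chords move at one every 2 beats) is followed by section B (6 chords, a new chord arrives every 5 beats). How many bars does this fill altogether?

20 bars

A: 5 × 2 = 10 beats = 5 bars.
B: 6 × 5 = 30 beats = 15 bars.
Total: 5 + 15 = 20 bars.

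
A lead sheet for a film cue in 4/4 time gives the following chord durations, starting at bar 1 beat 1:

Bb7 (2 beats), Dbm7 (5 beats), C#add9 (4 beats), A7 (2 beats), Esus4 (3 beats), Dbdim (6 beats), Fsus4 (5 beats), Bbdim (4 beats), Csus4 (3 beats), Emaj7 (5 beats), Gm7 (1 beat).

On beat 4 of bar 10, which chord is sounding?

Beat 4 of bar 10 is beat (10−1)×4 + 4 = 40 overall.
Running totals: Bb7 ends at 2, Dbm7 ends at 7, C#add9 ends at 11, A7 ends at 13, Esus4 ends at 16, Dbdim ends at 22, Fsus4 ends at 27, Bbdim ends at 31, Csus4 ends at 34, Emaj7 ends at 39, Gm7 ends at 40.
Beat 40 falls within Gm7.

Gm7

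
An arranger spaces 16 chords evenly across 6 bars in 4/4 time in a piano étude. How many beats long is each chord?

6 bars × 4 beats/bar = 24 beats total.
24 beats ÷ 16 chords = 1.5 beats per chord.
(That is a dotted quarter note.)

1.5 beats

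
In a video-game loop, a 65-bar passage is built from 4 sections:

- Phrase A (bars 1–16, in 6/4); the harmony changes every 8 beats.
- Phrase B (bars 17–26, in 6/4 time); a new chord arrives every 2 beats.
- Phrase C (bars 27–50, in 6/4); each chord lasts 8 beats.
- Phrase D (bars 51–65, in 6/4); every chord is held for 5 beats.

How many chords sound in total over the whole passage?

A: 16 bars × 6 beats = 96 beats; 8 beats/chord → 12 chords.
B: 10 bars × 6 beats = 60 beats; 2 beats/chord → 30 chords.
C: 24 bars × 6 beats = 144 beats; 8 beats/chord → 18 chords.
D: 15 bars × 6 beats = 90 beats; 5 beats/chord → 18 chords.
Total: 12 + 30 + 18 + 18 = 78.

78 chords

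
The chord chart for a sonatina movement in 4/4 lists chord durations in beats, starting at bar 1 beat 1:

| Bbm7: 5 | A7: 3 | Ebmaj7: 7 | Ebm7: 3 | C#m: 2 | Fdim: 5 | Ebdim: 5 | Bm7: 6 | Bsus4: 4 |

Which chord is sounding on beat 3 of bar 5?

C#m

Beat 3 of bar 5 is beat (5−1)×4 + 3 = 19 overall.
Running totals: Bbm7 ends at 5, A7 ends at 8, Ebmaj7 ends at 15, Ebm7 ends at 18, C#m ends at 20.
Beat 19 falls within C#m.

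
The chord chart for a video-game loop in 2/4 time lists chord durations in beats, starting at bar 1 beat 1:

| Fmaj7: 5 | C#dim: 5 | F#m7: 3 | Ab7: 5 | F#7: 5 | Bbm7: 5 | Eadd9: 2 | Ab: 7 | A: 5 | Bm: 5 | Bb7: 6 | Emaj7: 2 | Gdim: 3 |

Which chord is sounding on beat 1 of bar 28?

Beat 1 of bar 28 is beat (28−1)×2 + 1 = 55 overall.
Running totals: Fmaj7 ends at 5, C#dim ends at 10, F#m7 ends at 13, Ab7 ends at 18, F#7 ends at 23, Bbm7 ends at 28, Eadd9 ends at 30, Ab ends at 37, A ends at 42, Bm ends at 47, Bb7 ends at 53, Emaj7 ends at 55.
Beat 55 falls within Emaj7.

Emaj7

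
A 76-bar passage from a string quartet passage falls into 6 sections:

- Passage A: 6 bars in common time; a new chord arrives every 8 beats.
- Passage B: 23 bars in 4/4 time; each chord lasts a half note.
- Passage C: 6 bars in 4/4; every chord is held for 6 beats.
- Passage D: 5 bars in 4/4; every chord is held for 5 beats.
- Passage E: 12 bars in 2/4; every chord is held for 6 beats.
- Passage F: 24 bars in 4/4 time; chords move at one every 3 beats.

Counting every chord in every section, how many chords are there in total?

93 chords

A: 6·4 = 24 beats, 24/8 = 3 chords.
B: 23·4 = 92 beats, 92/2 = 46 chords.
C: 6·4 = 24 beats, 24/6 = 4 chords.
D: 5·4 = 20 beats, 20/5 = 4 chords.
E: 12·2 = 24 beats, 24/6 = 4 chords.
F: 24·4 = 96 beats, 96/3 = 32 chords.
Total: 3 + 46 + 4 + 4 + 4 + 32 = 93.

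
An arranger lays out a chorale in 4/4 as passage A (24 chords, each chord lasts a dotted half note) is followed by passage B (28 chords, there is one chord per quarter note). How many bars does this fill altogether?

A: 24 × 3 = 72 beats = 18 bars.
B: 28 × 1 = 28 beats = 7 bars.
Total: 18 + 7 = 25 bars.

25 bars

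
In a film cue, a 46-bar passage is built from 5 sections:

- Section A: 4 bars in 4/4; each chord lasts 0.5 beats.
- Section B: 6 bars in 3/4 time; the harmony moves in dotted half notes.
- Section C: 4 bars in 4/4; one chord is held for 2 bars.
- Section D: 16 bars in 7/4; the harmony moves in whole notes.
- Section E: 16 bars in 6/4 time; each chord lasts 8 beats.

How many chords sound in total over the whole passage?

80 chords

A has 16 beats and chords last 0.5 each, so 32 chords.
B has 18 beats and chords last 3 each, so 6 chords.
C has 16 beats and chords last 8 each, so 2 chords.
D has 112 beats and chords last 4 each, so 28 chords.
E has 96 beats and chords last 8 each, so 12 chords.
Total: 32 + 6 + 2 + 28 + 12 = 80.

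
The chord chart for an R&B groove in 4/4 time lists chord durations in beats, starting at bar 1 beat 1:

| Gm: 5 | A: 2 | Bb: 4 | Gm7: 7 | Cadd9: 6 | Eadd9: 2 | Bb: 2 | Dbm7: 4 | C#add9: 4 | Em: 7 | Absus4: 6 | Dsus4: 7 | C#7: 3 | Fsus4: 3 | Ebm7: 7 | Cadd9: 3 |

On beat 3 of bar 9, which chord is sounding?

C#add9

Beat 3 of bar 9 is beat (9−1)×4 + 3 = 35 overall.
Running totals: Gm ends at 5, A ends at 7, Bb ends at 11, Gm7 ends at 18, Cadd9 ends at 24, Eadd9 ends at 26, Bb ends at 28, Dbm7 ends at 32, C#add9 ends at 36.
Beat 35 falls within C#add9.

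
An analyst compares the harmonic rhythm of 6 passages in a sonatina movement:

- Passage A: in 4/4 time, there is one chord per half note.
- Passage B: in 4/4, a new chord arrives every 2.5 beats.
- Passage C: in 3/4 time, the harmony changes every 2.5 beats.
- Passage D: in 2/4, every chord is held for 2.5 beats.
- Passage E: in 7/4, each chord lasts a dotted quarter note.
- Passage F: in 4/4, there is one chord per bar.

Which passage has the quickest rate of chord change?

A: each chord is 2 beats in 4/4, so 2 per bar.
B: each chord is 2.5 beats in 4/4, so 1.6 per bar.
C: each chord is 2.5 beats in 3/4, so 1.2 per bar.
D: each chord is 2.5 beats in 2/4, so 0.8 per bar.
E: each chord is 1.5 beats in 7/4, so 14/3 per bar.
F: each chord is 4 beats in 4/4, so 1 per bar.
Fastest is E at 14/3 chords/bar.

Passage E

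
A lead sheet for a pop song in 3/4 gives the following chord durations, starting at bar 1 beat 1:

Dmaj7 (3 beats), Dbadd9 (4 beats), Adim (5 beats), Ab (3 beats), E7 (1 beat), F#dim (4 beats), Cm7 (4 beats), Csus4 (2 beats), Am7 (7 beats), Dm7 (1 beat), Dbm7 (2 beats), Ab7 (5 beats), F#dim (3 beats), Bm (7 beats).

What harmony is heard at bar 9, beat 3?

Beat 3 of bar 9 is beat (9−1)×3 + 3 = 27 overall.
Running totals: Dmaj7 ends at 3, Dbadd9 ends at 7, Adim ends at 12, Ab ends at 15, E7 ends at 16, F#dim ends at 20, Cm7 ends at 24, Csus4 ends at 26, Am7 ends at 33.
Beat 27 falls within Am7.

Am7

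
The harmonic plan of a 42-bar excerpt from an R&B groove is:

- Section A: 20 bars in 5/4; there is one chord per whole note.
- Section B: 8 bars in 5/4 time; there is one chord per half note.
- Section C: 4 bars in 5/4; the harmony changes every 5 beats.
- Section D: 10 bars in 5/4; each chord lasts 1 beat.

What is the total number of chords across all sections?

99 chords

A has 100 beats and chords last 4 each, so 25 chords.
B has 40 beats and chords last 2 each, so 20 chords.
C has 20 beats and chords last 5 each, so 4 chords.
D has 50 beats and chords last 1 each, so 50 chords.
Total: 25 + 20 + 4 + 50 = 99.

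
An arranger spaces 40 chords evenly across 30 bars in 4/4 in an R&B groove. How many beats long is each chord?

3 beats

30 bars × 4 beats/bar = 120 beats total.
120 beats ÷ 40 chords = 3 beats per chord.
(That is a dotted half note.)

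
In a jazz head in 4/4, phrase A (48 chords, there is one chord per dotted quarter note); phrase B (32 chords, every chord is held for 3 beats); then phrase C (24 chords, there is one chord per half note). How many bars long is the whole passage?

54 bars

A: 48 × 1.5 = 72 beats = 18 bars.
B: 32 × 3 = 96 beats = 24 bars.
C: 24 × 2 = 48 beats = 12 bars.
Total: 18 + 24 + 12 = 54 bars.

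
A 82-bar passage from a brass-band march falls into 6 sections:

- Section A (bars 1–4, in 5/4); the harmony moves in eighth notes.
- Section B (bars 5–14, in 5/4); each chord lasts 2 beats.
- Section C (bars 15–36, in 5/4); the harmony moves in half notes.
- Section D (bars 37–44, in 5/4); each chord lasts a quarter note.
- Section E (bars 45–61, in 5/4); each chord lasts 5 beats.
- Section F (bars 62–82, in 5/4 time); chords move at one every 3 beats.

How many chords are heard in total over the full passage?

212 chords

A has 20 beats and chords last 0.5 each, so 40 chords.
B has 50 beats and chords last 2 each, so 25 chords.
C has 110 beats and chords last 2 each, so 55 chords.
D has 40 beats and chords last 1 each, so 40 chords.
E has 85 beats and chords last 5 each, so 17 chords.
F has 105 beats and chords last 3 each, so 35 chords.
Total: 40 + 25 + 55 + 40 + 17 + 35 = 212.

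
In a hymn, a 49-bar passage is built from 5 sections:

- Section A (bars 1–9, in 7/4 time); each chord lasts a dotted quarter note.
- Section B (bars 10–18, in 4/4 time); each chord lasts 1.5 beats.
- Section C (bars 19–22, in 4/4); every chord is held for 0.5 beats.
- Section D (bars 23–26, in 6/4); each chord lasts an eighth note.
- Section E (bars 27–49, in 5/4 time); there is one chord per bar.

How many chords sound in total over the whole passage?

A: 9 bars × 7 beats = 63 beats; 1.5 beats/chord → 42 chords.
B: 9 bars × 4 beats = 36 beats; 1.5 beats/chord → 24 chords.
C: 4 bars × 4 beats = 16 beats; 0.5 beats/chord → 32 chords.
D: 4 bars × 6 beats = 24 beats; 0.5 beats/chord → 48 chords.
E: 23 bars × 5 beats = 115 beats; 5 beats/chord → 23 chords.
Total: 42 + 24 + 32 + 48 + 23 = 169.

169 chords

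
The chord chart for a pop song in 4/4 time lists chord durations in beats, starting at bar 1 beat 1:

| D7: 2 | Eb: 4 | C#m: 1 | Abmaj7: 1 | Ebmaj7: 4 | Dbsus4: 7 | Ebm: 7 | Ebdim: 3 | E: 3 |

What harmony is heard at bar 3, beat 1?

Ebmaj7

Beat 1 of bar 3 is beat (3−1)×4 + 1 = 9 overall.
Running totals: D7 ends at 2, Eb ends at 6, C#m ends at 7, Abmaj7 ends at 8, Ebmaj7 ends at 12.
Beat 9 falls within Ebmaj7.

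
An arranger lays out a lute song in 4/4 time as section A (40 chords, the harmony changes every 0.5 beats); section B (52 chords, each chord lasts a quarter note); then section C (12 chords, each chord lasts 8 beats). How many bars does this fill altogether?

A: 40 × 0.5 = 20 beats = 5 bars.
B: 52 × 1 = 52 beats = 13 bars.
C: 12 × 8 = 96 beats = 24 bars.
Total: 5 + 13 + 24 = 42 bars.

42 bars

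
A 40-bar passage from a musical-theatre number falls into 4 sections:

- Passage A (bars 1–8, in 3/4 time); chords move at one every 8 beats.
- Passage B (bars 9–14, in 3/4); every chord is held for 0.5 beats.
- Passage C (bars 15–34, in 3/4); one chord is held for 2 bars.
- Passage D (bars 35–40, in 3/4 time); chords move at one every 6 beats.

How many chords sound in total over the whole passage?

52 chords

A has 24 beats and chords last 8 each, so 3 chords.
B has 18 beats and chords last 0.5 each, so 36 chords.
C has 60 beats and chords last 6 each, so 10 chords.
D has 18 beats and chords last 6 each, so 3 chords.
Total: 3 + 36 + 10 + 3 = 52.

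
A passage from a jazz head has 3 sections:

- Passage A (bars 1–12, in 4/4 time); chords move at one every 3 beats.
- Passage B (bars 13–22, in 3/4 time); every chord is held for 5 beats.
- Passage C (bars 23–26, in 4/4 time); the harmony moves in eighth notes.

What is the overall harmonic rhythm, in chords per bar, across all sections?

A: 12 × 4 = 48 beats ÷ 3 = 16 chords.
B: 10 × 3 = 30 beats ÷ 5 = 6 chords.
C: 4 × 4 = 16 beats ÷ 0.5 = 32 chords.
Overall: 54 chords over 26 bars → 54/26 = 27/13 chords per bar.

27/13 chords per bar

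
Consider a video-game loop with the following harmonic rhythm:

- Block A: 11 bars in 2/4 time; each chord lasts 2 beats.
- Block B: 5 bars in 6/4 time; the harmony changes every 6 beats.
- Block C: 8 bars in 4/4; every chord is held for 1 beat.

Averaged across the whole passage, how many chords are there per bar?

2 chords per bar

A: 11 × 2 = 22 beats ÷ 2 = 11 chords.
B: 5 × 6 = 30 beats ÷ 6 = 5 chords.
C: 8 × 4 = 32 beats ÷ 1 = 32 chords.
Overall: 48 chords over 24 bars → 48/24 = 2 chords per bar.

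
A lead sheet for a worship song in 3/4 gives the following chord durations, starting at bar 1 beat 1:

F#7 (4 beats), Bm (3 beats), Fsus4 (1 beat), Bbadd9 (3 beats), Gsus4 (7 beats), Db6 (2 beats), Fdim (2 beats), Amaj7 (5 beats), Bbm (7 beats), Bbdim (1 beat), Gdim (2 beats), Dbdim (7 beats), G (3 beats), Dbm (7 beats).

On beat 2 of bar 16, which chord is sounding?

G

Beat 2 of bar 16 is beat (16−1)×3 + 2 = 47 overall.
Running totals: F#7 ends at 4, Bm ends at 7, Fsus4 ends at 8, Bbadd9 ends at 11, Gsus4 ends at 18, Db6 ends at 20, Fdim ends at 22, Amaj7 ends at 27, Bbm ends at 34, Bbdim ends at 35, Gdim ends at 37, Dbdim ends at 44, G ends at 47.
Beat 47 falls within G.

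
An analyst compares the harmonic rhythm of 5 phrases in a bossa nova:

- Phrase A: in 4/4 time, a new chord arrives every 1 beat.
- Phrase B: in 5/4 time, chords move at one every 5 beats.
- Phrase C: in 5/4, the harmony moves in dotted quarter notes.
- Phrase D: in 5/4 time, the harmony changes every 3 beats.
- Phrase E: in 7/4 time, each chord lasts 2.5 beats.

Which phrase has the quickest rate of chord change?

A: 4 beats/bar ÷ 1 beat/chord = 4 chords/bar.
B: 5 beats/bar ÷ 5 beats/chord = 1 chord/bar.
C: 5 beats/bar ÷ 1.5 beats/chord = 10/3 chords/bar.
D: 5 beats/bar ÷ 3 beats/chord = 5/3 chords/bar.
E: 7 beats/bar ÷ 2.5 beats/chord = 2.8 chords/bar.
Fastest is A at 4 chords/bar.

Phrase A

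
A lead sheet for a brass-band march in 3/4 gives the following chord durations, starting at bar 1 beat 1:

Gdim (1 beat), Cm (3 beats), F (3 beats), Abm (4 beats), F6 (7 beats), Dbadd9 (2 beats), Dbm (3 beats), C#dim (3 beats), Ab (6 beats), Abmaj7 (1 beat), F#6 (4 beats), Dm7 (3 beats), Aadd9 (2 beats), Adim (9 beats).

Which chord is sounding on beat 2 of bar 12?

Beat 2 of bar 12 is beat (12−1)×3 + 2 = 35 overall.
Running totals: Gdim ends at 1, Cm ends at 4, F ends at 7, Abm ends at 11, F6 ends at 18, Dbadd9 ends at 20, Dbm ends at 23, C#dim ends at 26, Ab ends at 32, Abmaj7 ends at 33, F#6 ends at 37.
Beat 35 falls within F#6.

F#6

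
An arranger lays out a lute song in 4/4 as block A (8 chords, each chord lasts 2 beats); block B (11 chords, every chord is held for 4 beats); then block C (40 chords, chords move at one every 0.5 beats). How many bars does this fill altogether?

A: 8 × 2 = 16 beats = 4 bars.
B: 11 × 4 = 44 beats = 11 bars.
C: 40 × 0.5 = 20 beats = 5 bars.
Total: 4 + 11 + 5 = 20 bars.

20 bars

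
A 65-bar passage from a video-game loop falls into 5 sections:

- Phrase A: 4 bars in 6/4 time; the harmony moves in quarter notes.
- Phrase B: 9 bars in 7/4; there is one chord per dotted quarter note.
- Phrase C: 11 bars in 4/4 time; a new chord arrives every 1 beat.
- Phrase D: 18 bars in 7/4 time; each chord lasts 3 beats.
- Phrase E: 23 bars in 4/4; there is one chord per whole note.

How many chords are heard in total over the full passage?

A: 4 bars × 6 beats = 24 beats; 1 beat/chord → 24 chords.
B: 9 bars × 7 beats = 63 beats; 1.5 beats/chord → 42 chords.
C: 11 bars × 4 beats = 44 beats; 1 beat/chord → 44 chords.
D: 18 bars × 7 beats = 126 beats; 3 beats/chord → 42 chords.
E: 23 bars × 4 beats = 92 beats; 4 beats/chord → 23 chords.
Total: 24 + 42 + 44 + 42 + 23 = 175.

175 chords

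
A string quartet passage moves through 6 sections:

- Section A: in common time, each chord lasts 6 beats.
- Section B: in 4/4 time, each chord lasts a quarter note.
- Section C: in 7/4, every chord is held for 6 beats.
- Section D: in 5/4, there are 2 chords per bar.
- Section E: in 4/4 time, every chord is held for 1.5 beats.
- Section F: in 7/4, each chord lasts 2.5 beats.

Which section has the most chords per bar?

A: 4 beats/bar ÷ 6 beats/chord = 2/3 chords/bar.
B: 4 beats/bar ÷ 1 beat/chord = 4 chords/bar.
C: 7 beats/bar ÷ 6 beats/chord = 7/6 chords/bar.
D: 5 beats/bar ÷ 2.5 beats/chord = 2 chords/bar.
E: 4 beats/bar ÷ 1.5 beats/chord = 8/3 chords/bar.
F: 7 beats/bar ÷ 2.5 beats/chord = 2.8 chords/bar.
Fastest is B at 4 chords/bar.

Section B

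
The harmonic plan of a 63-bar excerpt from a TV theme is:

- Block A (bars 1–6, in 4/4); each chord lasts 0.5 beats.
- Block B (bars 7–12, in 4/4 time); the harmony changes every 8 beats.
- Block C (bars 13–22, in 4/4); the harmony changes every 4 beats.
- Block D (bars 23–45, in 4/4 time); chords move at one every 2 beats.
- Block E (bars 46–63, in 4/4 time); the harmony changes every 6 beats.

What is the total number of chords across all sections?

119 chords

A has 24 beats and chords last 0.5 each, so 48 chords.
B has 24 beats and chords last 8 each, so 3 chords.
C has 40 beats and chords last 4 each, so 10 chords.
D has 92 beats and chords last 2 each, so 46 chords.
E has 72 beats and chords last 6 each, so 12 chords.
Total: 48 + 3 + 10 + 46 + 12 = 119.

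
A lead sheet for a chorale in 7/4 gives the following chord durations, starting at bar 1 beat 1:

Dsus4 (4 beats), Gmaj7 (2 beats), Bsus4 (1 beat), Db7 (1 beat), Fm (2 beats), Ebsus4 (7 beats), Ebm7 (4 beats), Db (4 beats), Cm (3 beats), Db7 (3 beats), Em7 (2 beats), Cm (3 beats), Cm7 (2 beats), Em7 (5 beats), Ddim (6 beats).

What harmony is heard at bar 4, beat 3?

Db

Beat 3 of bar 4 is beat (4−1)×7 + 3 = 24 overall.
Running totals: Dsus4 ends at 4, Gmaj7 ends at 6, Bsus4 ends at 7, Db7 ends at 8, Fm ends at 10, Ebsus4 ends at 17, Ebm7 ends at 21, Db ends at 25.
Beat 24 falls within Db.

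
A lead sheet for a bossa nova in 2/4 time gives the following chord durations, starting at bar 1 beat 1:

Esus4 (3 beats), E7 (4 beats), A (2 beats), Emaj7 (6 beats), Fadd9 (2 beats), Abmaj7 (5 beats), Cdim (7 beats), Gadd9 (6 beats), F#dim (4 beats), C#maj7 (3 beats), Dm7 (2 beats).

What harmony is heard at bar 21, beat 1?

Beat 1 of bar 21 is beat (21−1)×2 + 1 = 41 overall.
Running totals: Esus4 ends at 3, E7 ends at 7, A ends at 9, Emaj7 ends at 15, Fadd9 ends at 17, Abmaj7 ends at 22, Cdim ends at 29, Gadd9 ends at 35, F#dim ends at 39, C#maj7 ends at 42.
Beat 41 falls within C#maj7.

C#maj7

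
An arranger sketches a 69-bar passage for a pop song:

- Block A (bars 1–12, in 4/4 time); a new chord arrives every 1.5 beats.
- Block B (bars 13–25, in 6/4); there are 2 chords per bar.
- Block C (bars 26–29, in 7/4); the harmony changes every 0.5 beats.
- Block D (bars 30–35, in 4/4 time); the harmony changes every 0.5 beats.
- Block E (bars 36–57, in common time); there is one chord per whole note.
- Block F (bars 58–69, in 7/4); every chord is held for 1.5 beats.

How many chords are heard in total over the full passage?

A has 48 beats and chords last 1.5 each, so 32 chords.
B has 78 beats and chords last 3 each, so 26 chords.
C has 28 beats and chords last 0.5 each, so 56 chords.
D has 24 beats and chords last 0.5 each, so 48 chords.
E has 88 beats and chords last 4 each, so 22 chords.
F has 84 beats and chords last 1.5 each, so 56 chords.
Total: 32 + 26 + 56 + 48 + 22 + 56 = 240.

240 chords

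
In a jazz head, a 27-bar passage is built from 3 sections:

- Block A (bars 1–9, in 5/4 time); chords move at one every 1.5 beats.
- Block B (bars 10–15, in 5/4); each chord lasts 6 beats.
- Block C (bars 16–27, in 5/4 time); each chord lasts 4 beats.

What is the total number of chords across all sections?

50 chords

A has 45 beats and chords last 1.5 each, so 30 chords.
B has 30 beats and chords last 6 each, so 5 chords.
C has 60 beats and chords last 4 each, so 15 chords.
Total: 30 + 5 + 15 = 50.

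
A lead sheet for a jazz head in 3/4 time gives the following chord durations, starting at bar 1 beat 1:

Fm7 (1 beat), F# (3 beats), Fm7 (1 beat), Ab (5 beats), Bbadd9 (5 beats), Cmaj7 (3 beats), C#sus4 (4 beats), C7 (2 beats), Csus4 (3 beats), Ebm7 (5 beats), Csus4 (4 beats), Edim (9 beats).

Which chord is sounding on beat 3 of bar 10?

Ebm7

Beat 3 of bar 10 is beat (10−1)×3 + 3 = 30 overall.
Running totals: Fm7 ends at 1, F# ends at 4, Fm7 ends at 5, Ab ends at 10, Bbadd9 ends at 15, Cmaj7 ends at 18, C#sus4 ends at 22, C7 ends at 24, Csus4 ends at 27, Ebm7 ends at 32.
Beat 30 falls within Ebm7.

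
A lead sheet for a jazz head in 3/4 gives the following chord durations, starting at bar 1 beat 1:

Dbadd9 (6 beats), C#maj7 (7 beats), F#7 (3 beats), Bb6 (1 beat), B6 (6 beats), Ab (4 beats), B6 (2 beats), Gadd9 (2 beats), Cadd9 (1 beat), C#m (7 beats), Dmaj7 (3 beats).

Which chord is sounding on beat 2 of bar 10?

B6

Beat 2 of bar 10 is beat (10−1)×3 + 2 = 29 overall.
Running totals: Dbadd9 ends at 6, C#maj7 ends at 13, F#7 ends at 16, Bb6 ends at 17, B6 ends at 23, Ab ends at 27, B6 ends at 29.
Beat 29 falls within B6.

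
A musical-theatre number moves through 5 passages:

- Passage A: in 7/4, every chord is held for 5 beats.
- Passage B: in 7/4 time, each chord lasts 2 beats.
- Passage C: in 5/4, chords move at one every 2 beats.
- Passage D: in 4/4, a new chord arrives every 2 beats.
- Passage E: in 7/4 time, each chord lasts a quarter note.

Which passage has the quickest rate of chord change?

A: 7 beats/bar ÷ 5 beats/chord = 1.4 chords/bar.
B: 7 beats/bar ÷ 2 beats/chord = 3.5 chords/bar.
C: 5 beats/bar ÷ 2 beats/chord = 2.5 chords/bar.
D: 4 beats/bar ÷ 2 beats/chord = 2 chords/bar.
E: 7 beats/bar ÷ 1 beat/chord = 7 chords/bar.
Fastest is E at 7 chords/bar.

Passage E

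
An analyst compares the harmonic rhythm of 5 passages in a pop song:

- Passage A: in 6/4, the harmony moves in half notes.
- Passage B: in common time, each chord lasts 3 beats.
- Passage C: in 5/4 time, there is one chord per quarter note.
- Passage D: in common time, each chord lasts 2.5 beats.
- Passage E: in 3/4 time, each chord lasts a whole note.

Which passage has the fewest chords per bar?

A: 6 beats/bar ÷ 2 beats/chord = 3 chords/bar.
B: 4 beats/bar ÷ 3 beats/chord = 4/3 chords/bar.
C: 5 beats/bar ÷ 1 beat/chord = 5 chords/bar.
D: 4 beats/bar ÷ 2.5 beats/chord = 1.6 chords/bar.
E: 3 beats/bar ÷ 4 beats/chord = 0.75 chords/bar.
Slowest is E at 0.75 chords/bar.

Passage E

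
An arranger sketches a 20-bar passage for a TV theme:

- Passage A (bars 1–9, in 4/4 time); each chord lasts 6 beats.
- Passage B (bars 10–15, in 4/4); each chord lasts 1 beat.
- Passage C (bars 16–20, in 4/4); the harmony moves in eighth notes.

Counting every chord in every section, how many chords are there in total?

70 chords

A: 9 bars × 4 beats = 36 beats; 6 beats/chord → 6 chords.
B: 6 bars × 4 beats = 24 beats; 1 beat/chord → 24 chords.
C: 5 bars × 4 beats = 20 beats; 0.5 beats/chord → 40 chords.
Total: 6 + 24 + 40 = 70.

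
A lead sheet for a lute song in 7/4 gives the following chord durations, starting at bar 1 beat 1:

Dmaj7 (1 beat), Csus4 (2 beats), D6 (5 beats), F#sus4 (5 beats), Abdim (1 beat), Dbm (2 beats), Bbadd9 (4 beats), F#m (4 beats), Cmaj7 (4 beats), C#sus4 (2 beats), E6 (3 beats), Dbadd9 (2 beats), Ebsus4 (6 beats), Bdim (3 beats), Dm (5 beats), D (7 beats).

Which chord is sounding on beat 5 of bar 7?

Dm

Beat 5 of bar 7 is beat (7−1)×7 + 5 = 47 overall.
Running totals: Dmaj7 ends at 1, Csus4 ends at 3, D6 ends at 8, F#sus4 ends at 13, Abdim ends at 14, Dbm ends at 16, Bbadd9 ends at 20, F#m ends at 24, Cmaj7 ends at 28, C#sus4 ends at 30, E6 ends at 33, Dbadd9 ends at 35, Ebsus4 ends at 41, Bdim ends at 44, Dm ends at 49.
Beat 47 falls within Dm.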